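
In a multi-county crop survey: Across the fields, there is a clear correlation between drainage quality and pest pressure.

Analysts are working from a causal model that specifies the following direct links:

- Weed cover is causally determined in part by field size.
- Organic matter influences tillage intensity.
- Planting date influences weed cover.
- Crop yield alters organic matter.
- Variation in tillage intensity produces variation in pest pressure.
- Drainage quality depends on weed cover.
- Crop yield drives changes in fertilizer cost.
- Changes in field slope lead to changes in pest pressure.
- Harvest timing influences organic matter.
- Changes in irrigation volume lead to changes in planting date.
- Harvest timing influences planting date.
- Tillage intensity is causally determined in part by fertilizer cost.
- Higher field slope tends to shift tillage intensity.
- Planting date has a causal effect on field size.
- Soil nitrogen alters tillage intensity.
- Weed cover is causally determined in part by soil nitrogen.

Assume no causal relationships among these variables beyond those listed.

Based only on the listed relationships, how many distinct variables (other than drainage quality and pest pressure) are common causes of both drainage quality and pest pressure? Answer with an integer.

2

The common causes are: harvest timing (to drainage quality via harvest timing → planting date → weed cover → drainage quality; to pest pressure via harvest timing → organic matter → tillage intensity → pest pressure); soil nitrogen (to drainage quality via soil nitrogen → weed cover → drainage quality; to pest pressure via soil nitrogen → tillage intensity → pest pressure).
Every other variable lacks a causal path to at least one of drainage quality and pest pressure.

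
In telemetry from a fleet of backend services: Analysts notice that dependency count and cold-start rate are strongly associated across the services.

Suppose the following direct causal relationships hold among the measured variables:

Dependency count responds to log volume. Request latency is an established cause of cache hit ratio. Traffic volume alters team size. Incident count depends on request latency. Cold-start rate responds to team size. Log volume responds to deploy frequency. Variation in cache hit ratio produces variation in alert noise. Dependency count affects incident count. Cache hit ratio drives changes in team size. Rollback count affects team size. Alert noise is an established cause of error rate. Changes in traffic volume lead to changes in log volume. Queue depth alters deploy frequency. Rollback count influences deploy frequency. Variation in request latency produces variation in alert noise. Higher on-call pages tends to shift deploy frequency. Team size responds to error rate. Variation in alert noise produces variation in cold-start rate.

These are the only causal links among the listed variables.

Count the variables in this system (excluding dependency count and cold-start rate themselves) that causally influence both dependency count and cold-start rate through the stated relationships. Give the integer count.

The common causes are: rollback count (to dependency count via rollback count → deploy frequency → log volume → dependency count; to cold-start rate via rollback count → team size → cold-start rate); traffic volume (to dependency count via traffic volume → log volume → dependency count; to cold-start rate via traffic volume → team size → cold-start rate).
Every other variable lacks a causal path to at least one of dependency count and cold-start rate.

2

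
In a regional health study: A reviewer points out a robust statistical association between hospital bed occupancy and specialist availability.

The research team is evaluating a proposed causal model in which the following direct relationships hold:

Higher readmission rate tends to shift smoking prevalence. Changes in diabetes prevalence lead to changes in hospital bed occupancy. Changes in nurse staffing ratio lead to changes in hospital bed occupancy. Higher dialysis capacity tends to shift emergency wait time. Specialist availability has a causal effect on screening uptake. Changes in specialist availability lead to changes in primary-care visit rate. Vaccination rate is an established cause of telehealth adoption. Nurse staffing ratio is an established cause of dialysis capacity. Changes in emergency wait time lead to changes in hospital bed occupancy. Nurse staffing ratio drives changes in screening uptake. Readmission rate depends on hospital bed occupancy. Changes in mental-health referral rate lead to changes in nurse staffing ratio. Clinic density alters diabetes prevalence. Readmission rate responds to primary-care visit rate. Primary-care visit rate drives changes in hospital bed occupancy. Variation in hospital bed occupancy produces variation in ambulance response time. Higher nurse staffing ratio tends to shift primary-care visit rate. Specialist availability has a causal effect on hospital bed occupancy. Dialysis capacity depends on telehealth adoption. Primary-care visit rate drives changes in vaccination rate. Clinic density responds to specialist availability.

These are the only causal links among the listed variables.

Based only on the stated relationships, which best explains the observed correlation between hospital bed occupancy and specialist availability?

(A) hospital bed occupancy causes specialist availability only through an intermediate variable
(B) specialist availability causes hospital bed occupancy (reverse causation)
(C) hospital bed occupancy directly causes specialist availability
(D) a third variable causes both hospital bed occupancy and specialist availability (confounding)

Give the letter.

The stated link runs specialist availability → hospital bed occupancy; hospital bed occupancy has no causal path to specialist availability. No variable causes both, so confounding is ruled out. The correlation reflects reverse causation.

B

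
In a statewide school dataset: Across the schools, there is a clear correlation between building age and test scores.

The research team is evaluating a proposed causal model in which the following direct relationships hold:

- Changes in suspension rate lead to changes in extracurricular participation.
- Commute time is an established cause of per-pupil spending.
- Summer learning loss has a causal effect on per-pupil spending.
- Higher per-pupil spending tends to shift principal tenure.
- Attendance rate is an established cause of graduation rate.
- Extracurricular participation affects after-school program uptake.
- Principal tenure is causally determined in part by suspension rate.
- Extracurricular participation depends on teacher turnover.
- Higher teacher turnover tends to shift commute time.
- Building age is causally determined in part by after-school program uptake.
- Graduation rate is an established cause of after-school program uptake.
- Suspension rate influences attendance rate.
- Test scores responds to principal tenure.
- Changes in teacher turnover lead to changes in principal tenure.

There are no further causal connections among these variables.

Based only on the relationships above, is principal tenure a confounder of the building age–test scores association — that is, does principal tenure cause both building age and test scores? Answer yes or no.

no

Principal tenure has no stated causal path to building age. A confounder must cause both variables, so principal tenure does not qualify.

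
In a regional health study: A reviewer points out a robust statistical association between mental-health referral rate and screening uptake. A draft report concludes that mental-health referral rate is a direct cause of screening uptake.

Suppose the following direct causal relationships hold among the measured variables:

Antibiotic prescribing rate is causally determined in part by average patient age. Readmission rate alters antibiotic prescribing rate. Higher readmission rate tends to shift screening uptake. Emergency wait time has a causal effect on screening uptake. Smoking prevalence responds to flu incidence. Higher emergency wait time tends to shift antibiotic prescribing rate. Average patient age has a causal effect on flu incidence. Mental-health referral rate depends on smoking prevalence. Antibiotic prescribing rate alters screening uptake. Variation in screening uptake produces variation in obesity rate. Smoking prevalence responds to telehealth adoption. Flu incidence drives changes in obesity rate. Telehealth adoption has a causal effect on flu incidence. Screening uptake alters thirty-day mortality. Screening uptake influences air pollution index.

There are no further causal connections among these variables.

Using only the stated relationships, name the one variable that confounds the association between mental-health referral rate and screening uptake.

average patient age

Average patient age has a causal path to mental-health referral rate (average patient age → flu incidence → smoking prevalence → mental-health referral rate) and a separate causal path to screening uptake (average patient age → antibiotic prescribing rate → screening uptake), so it is a common cause of both.
No stated relationship gives mental-health referral rate a causal route to screening uptake, so the correlation is explained by the shared upstream cause rather than a direct effect.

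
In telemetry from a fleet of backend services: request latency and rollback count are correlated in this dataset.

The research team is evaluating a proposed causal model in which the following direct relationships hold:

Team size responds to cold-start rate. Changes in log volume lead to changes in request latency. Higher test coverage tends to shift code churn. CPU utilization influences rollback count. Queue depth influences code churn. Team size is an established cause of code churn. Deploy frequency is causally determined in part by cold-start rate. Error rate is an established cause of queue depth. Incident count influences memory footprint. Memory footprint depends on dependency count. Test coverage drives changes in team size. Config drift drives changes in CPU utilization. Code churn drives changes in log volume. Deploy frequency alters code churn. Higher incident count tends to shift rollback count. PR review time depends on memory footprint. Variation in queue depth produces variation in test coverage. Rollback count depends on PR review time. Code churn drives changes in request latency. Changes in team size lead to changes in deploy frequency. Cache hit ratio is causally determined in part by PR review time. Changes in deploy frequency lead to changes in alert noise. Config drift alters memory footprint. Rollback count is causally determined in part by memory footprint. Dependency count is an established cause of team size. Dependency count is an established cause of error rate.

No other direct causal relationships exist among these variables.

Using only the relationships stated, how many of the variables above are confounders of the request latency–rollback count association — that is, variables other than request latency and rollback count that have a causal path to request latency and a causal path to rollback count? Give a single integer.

1

The common causes are: dependency count (to request latency via dependency count → team size → code churn → request latency; to rollback count via dependency count → memory footprint → rollback count).
Every other variable lacks a causal path to at least one of request latency and rollback count.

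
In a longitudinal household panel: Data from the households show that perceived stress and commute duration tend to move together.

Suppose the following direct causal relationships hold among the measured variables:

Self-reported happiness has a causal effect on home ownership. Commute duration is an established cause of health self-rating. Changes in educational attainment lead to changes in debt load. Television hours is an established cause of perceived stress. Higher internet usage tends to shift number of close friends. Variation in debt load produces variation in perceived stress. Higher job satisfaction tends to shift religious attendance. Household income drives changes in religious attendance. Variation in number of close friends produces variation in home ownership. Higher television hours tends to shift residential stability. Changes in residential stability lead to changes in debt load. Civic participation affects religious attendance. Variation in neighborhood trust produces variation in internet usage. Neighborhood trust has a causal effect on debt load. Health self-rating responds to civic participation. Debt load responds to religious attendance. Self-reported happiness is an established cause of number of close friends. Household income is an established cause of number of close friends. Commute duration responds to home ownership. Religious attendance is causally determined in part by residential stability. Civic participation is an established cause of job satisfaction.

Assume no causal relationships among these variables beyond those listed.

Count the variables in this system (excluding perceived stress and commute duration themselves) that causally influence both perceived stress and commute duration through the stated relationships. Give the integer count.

2

The common causes are: household income (to perceived stress via household income → religious attendance → debt load → perceived stress; to commute duration via household income → number of close friends → home ownership → commute duration); neighborhood trust (to perceived stress via neighborhood trust → debt load → perceived stress; to commute duration via neighborhood trust → internet usage → number of close friends → home ownership → commute duration).
Every other variable lacks a causal path to at least one of perceived stress and commute duration.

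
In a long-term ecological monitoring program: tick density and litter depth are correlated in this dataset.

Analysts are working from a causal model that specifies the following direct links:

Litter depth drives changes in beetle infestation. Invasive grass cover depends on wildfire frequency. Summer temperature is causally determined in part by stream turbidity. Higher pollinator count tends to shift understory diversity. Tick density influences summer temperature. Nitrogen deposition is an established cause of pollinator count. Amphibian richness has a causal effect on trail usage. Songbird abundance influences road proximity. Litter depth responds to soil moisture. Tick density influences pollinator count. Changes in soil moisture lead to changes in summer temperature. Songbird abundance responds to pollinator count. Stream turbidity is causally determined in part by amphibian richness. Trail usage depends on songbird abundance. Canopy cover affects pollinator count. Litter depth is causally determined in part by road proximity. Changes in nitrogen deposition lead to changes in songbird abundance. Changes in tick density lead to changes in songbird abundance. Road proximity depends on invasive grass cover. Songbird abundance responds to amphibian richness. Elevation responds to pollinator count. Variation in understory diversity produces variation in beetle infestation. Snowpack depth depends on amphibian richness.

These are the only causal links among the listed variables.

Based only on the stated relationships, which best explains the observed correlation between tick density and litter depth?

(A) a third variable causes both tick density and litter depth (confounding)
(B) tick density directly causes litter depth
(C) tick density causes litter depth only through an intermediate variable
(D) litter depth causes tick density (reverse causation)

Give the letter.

C

Tick density reaches litter depth through tick density → songbird abundance → road proximity → litter depth — an indirect causal chain with no direct tick density → litter depth link. No variable causes both tick density and litter depth, so confounding is ruled out; the effect is mediated.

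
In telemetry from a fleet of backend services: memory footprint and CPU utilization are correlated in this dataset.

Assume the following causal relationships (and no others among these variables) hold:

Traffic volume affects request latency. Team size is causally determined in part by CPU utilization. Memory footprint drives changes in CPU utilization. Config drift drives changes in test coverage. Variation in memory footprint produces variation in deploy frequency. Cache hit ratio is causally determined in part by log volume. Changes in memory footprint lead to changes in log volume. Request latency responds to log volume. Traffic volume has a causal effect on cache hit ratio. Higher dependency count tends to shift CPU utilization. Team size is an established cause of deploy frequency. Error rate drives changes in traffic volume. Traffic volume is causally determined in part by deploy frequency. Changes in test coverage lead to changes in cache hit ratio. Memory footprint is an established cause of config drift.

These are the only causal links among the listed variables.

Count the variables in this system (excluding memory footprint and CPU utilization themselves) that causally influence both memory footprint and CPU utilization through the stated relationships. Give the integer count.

0

No listed variable has a causal path to both memory footprint and CPU utilization, so there are no common causes.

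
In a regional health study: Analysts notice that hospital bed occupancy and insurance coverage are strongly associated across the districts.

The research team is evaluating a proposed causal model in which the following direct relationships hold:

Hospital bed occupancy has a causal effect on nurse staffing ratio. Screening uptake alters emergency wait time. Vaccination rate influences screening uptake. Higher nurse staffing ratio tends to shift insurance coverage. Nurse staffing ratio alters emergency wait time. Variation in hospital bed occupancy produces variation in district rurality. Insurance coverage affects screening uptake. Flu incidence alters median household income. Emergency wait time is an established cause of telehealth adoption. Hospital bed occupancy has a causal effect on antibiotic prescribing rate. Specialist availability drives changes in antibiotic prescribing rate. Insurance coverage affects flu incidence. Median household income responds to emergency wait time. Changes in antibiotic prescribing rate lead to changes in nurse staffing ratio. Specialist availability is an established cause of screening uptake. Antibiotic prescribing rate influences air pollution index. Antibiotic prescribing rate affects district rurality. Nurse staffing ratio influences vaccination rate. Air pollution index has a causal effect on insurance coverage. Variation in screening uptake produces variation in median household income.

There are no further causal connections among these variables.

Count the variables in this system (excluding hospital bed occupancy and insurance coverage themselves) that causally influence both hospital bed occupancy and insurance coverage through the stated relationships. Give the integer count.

No listed variable has a causal path to both hospital bed occupancy and insurance coverage, so there are no common causes.

0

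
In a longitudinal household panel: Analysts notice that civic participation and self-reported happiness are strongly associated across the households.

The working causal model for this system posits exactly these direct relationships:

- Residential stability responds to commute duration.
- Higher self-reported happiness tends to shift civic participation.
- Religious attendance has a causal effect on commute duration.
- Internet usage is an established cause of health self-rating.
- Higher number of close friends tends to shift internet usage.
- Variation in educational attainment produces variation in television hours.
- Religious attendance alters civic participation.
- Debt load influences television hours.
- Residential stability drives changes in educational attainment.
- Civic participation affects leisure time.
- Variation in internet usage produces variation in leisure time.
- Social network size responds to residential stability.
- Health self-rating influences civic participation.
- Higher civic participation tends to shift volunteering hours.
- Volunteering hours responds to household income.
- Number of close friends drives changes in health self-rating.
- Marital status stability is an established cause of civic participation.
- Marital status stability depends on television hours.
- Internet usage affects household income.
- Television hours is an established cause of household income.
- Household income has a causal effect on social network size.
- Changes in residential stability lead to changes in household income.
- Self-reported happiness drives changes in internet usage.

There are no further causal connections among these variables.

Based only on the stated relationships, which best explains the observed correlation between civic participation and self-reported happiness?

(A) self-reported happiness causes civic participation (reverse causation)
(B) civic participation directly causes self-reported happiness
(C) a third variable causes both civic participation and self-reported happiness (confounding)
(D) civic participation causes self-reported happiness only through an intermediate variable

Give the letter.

A

The stated link runs self-reported happiness → civic participation; civic participation has no causal path to self-reported happiness. No variable causes both, so confounding is ruled out. The correlation reflects reverse causation.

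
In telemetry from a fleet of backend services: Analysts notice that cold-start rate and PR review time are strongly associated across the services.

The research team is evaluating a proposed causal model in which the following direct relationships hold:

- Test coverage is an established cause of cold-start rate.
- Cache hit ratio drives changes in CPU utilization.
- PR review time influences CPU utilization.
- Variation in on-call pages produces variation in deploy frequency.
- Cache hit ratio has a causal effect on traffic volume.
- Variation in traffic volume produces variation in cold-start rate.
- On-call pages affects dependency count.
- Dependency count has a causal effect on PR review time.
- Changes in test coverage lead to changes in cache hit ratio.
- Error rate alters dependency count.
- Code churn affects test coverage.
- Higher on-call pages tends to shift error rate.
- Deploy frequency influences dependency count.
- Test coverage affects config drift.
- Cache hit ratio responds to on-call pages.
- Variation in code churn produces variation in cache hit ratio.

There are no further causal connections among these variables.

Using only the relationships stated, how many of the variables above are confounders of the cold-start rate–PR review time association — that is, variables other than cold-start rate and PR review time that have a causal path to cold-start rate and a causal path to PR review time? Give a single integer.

1

The common causes are: on-call pages (to cold-start rate via on-call pages → cache hit ratio → traffic volume → cold-start rate; to PR review time via on-call pages → dependency count → PR review time).
Every other variable lacks a causal path to at least one of cold-start rate and PR review time.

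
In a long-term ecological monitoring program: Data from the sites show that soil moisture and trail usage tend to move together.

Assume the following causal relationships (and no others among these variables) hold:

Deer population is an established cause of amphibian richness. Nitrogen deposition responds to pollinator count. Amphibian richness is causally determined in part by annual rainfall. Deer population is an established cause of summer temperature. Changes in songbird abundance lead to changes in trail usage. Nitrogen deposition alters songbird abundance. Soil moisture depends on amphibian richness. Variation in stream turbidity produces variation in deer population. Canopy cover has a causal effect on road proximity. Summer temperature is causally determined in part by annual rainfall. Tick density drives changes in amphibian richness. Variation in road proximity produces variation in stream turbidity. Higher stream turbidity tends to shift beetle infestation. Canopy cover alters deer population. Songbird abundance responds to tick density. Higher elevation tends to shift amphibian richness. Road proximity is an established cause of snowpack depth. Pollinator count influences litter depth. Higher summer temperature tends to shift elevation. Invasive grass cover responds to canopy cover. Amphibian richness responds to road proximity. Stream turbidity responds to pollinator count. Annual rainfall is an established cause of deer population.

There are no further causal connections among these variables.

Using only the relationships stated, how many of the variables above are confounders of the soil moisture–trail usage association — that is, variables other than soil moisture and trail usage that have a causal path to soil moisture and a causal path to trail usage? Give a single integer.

The common causes are: pollinator count (to soil moisture via pollinator count → stream turbidity → deer population → amphibian richness → soil moisture; to trail usage via pollinator count → nitrogen deposition → songbird abundance → trail usage); tick density (to soil moisture via tick density → amphibian richness → soil moisture; to trail usage via tick density → songbird abundance → trail usage).
Every other variable lacks a causal path to at least one of soil moisture and trail usage.

2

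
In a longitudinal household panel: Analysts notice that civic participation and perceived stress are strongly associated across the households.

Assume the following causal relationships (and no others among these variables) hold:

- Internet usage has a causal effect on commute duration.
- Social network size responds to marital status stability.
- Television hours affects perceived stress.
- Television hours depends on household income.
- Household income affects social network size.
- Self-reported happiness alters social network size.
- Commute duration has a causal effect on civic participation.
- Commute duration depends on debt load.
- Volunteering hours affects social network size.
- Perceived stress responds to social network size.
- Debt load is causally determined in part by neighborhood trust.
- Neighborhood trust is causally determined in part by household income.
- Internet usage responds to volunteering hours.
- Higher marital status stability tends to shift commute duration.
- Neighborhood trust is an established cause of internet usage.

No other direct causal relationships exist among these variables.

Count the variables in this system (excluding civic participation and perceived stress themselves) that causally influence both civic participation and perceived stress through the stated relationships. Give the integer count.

3

The common causes are: household income (to civic participation via household income → neighborhood trust → internet usage → commute duration → civic participation; to perceived stress via household income → social network size → perceived stress); marital status stability (to civic participation via marital status stability → commute duration → civic participation; to perceived stress via marital status stability → social network size → perceived stress); volunteering hours (to civic participation via volunteering hours → internet usage → commute duration → civic participation; to perceived stress via volunteering hours → social network size → perceived stress).
Every other variable lacks a causal path to at least one of civic participation and perceived stress.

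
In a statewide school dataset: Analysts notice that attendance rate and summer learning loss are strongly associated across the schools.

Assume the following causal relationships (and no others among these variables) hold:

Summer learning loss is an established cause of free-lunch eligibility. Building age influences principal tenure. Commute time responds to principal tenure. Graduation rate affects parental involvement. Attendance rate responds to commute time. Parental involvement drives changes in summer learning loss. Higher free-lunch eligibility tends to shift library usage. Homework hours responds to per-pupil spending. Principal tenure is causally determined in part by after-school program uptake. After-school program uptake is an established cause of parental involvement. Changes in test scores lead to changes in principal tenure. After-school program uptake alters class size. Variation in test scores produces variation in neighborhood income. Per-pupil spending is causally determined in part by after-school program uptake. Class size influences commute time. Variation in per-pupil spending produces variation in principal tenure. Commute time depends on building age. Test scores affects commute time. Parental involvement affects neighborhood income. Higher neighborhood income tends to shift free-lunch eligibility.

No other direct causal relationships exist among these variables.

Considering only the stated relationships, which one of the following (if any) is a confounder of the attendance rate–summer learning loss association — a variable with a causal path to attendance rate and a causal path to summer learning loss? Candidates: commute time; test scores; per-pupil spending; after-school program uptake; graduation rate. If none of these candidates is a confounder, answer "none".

after-school program uptake

After-school program uptake causes attendance rate (after-school program uptake → principal tenure → commute time → attendance rate) and also causes summer learning loss (after-school program uptake → parental involvement → summer learning loss); it is a common cause of both.
Each of the other candidates lacks a causal path to at least one of attendance rate and summer learning loss, so they do not confound the relationship.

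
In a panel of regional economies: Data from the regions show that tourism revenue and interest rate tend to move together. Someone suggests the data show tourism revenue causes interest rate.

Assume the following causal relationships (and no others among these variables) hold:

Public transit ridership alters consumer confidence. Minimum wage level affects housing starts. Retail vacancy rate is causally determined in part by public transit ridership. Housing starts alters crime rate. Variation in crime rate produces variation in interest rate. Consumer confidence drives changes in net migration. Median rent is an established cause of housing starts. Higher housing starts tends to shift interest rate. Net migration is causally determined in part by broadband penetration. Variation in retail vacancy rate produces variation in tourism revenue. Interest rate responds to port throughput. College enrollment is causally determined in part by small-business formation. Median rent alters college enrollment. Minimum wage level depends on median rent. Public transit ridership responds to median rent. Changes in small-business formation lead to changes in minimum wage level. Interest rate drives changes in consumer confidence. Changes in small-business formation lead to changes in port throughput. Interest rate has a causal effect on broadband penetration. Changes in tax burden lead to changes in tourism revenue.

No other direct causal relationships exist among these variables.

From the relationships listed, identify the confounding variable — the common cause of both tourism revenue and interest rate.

Median rent has a causal path to tourism revenue (median rent → public transit ridership → retail vacancy rate → tourism revenue) and a separate causal path to interest rate (median rent → housing starts → interest rate), so it is a common cause of both.
No stated relationship gives tourism revenue a causal route to interest rate, so the correlation is explained by the shared upstream cause rather than a direct effect.

median rent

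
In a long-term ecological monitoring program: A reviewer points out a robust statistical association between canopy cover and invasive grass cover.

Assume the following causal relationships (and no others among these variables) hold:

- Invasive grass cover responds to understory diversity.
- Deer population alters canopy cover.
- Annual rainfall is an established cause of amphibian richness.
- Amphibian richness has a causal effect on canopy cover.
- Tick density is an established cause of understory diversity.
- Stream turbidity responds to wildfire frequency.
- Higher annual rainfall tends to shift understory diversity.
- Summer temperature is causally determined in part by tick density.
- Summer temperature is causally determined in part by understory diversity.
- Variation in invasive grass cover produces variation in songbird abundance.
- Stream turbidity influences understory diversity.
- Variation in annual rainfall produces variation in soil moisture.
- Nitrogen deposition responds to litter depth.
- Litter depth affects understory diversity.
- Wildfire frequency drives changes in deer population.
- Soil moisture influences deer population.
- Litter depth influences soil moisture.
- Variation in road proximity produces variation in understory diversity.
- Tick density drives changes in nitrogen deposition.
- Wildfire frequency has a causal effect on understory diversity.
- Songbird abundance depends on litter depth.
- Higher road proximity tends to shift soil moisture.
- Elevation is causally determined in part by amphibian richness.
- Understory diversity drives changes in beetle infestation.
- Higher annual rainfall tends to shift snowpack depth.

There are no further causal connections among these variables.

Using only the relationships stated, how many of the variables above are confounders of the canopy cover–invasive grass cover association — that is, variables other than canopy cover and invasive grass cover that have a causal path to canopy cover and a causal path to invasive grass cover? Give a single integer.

4

The common causes are: annual rainfall (to canopy cover via annual rainfall → amphibian richness → canopy cover; to invasive grass cover via annual rainfall → understory diversity → invasive grass cover); litter depth (to canopy cover via litter depth → soil moisture → deer population → canopy cover; to invasive grass cover via litter depth → understory diversity → invasive grass cover); road proximity (to canopy cover via road proximity → soil moisture → deer population → canopy cover; to invasive grass cover via road proximity → understory diversity → invasive grass cover); wildfire frequency (to canopy cover via wildfire frequency → deer population → canopy cover; to invasive grass cover via wildfire frequency → understory diversity → invasive grass cover).
Every other variable lacks a causal path to at least one of canopy cover and invasive grass cover.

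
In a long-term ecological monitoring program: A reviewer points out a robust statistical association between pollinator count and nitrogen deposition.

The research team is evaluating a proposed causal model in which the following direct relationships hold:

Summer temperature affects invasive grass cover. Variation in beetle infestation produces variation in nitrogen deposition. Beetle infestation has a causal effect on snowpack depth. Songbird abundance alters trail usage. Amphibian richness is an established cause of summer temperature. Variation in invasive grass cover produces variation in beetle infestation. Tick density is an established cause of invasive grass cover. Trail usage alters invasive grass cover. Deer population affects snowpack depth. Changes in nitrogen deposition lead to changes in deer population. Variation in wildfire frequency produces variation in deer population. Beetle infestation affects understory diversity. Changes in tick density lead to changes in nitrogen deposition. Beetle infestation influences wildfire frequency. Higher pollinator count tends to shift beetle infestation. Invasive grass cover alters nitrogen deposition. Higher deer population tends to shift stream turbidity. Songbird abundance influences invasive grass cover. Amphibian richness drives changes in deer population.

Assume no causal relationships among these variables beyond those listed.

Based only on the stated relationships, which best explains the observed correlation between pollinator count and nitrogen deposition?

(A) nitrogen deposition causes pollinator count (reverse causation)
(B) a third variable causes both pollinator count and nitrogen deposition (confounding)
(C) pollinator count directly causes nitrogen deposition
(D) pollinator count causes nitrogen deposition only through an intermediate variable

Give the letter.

Pollinator count reaches nitrogen deposition through pollinator count → beetle infestation → nitrogen deposition — an indirect causal chain with no direct pollinator count → nitrogen deposition link. No variable causes both pollinator count and nitrogen deposition, so confounding is ruled out; the effect is mediated.

D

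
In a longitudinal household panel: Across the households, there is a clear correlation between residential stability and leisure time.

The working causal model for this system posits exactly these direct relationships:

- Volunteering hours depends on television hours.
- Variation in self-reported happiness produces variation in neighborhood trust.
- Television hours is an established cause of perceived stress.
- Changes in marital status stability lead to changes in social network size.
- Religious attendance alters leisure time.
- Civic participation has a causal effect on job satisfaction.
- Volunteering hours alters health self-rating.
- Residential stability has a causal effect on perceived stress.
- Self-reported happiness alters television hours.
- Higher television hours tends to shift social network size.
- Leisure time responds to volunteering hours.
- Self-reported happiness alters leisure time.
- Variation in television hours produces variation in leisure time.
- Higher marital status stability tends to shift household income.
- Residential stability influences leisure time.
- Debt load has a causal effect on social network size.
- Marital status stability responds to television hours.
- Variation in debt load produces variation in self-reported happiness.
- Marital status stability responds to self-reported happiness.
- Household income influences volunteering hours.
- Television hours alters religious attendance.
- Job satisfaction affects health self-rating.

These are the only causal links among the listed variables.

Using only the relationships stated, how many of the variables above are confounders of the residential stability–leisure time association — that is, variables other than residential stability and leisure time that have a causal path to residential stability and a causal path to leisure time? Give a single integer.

No listed variable has a causal path to both residential stability and leisure time, so there are no common causes.

0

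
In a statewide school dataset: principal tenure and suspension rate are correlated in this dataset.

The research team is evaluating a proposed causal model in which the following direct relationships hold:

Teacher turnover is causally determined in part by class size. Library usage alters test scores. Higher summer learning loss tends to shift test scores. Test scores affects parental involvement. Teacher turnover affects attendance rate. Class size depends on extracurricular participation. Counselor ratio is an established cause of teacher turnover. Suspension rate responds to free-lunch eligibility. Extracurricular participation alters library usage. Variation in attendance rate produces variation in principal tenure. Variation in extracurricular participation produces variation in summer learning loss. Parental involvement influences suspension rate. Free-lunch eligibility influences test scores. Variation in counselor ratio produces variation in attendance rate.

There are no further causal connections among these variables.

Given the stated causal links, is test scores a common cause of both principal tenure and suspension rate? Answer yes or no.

no

Test scores has no stated causal path to principal tenure. A confounder must cause both variables, so test scores does not qualify.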